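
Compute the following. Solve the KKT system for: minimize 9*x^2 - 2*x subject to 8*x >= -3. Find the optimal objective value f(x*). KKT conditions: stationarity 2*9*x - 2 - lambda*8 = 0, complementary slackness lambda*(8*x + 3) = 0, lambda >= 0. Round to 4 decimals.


Step 1: Try lambda = 0 (constraint inactive).
Stationarity: 2*9*x - 2 = 0
x* = 2/(2*9) = 1/9 = 0.1111 (rounded; the exact value 1/9 is used below)
Check constraint: 8*0.1111 = 0.8888 >= -3 -- satisfied.
Step 2: Compute optimal value.
f(x*) = 9*(1/9)^2 - 2*(1/9) = -0.1111


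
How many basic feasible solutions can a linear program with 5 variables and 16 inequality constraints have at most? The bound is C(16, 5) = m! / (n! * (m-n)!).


Each vertex corresponds to some choice of n active constraints out of m, so the number of vertices is at most C(m, n) = m! / (n!(m-n)!).
m = 16, n = 5
Numerator: 16 * 15 * 14 * 13 * 12
Denominator: 5! = 120
C(16, 5) = 4368


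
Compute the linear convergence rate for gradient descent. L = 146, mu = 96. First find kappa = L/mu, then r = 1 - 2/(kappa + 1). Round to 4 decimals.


Step 1: Compute the condition number.
kappa = L/mu = 146/96 = 1.5208
Step 2: Compute the convergence rate.
r = 1 - 2/(kappa + 1) = 1 - 2*mu/(L + mu) = (L - mu)/(L + mu) = 50/242 = 0.2066


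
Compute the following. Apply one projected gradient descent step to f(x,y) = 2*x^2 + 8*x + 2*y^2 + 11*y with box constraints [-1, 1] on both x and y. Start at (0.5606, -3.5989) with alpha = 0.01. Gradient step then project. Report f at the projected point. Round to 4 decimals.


Step 1: Compute gradient at (0.5606, -3.5989).
grad_x = 2*2*0.5606 + 8 = 10.2424
grad_y = 2*2*-3.5989 + 11 = -3.3956
Step 2: Gradient step.
x_raw = 0.5606 - 0.01*10.2424 = 0.4582
y_raw = -3.5989 - 0.01*-3.3956 = -3.5649
Step 3: Project onto [-1, 1].
x_proj = clip(0.4582) = 0.4582
y_proj = clip(-3.5649) = -1.0
Step 4: Evaluate f.
f(0.4582, -1.0) = -4.9147


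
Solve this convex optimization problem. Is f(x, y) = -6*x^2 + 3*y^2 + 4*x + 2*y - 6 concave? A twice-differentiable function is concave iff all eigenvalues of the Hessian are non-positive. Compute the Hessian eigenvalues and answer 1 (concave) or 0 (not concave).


The Hessian of f(x,y) = -6*x^2 + 3*y^2 + 4*x + 2*y - 6 is:
H = [[-12, 0], [0, 6]]
Trace = -12 + 6 = -6
Determinant = -12*6 - (0)^2 = -72
Discriminant = (-6)^2 - 4*-72 = 324.0
Eigenvalues: lambda_1 = -12.0, lambda_2 = 6.0
The function is not concave.

0


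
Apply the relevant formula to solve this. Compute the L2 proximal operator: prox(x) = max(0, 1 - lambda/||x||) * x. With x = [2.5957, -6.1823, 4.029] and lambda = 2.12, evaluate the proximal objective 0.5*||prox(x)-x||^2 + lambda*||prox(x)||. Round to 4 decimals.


Step 1: Compute ||x||.
||x|| = 7.8225
Step 2: Compute scaling factor.
scale = max(0, 1 - 2.12/7.8225) = 0.729
Step 3: prox(x) = [1.8922, -4.5068, 2.9371]
||prox(x)|| = 5.7025
Step 4: Proximal objective.
0.5*||prox-x||^2 = 2.2472
lambda*||prox|| = 12.0893
Total = 14.3365


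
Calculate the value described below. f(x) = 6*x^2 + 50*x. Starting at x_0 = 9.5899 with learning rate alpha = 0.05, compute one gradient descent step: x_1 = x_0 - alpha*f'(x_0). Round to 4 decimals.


We compute the gradient at x_0 and apply the update.
f'(x) = 12*x + 50
f'(9.5899) = 12*9.5899 + 50 = 165.0788
x_1 = 9.5899 - 0.05*165.0788 = 1.336


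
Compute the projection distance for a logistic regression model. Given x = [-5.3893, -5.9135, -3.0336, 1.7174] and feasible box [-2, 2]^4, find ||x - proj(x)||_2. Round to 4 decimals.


Project each component onto [-2, 2].
clip(-5.3893) = -2.0, clip(-5.9135) = -2.0, clip(-3.0336) = -2.0, clip(1.7174) = 1.7174
Projection = [-2.0, -2.0, -2.0, 1.7174]
Squared diffs: [11.4874, 15.3155, 1.0683, 0.0]
Distance = sqrt(27.8712) = 5.2793


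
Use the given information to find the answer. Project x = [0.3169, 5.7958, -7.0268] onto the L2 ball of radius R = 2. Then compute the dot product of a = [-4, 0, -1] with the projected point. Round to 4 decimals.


Step 1: Compute ||x|| (intermediates to 6 decimals).
||x|| = sqrt(0.3169^2 + 5.7958^2 + (-7.0268)^2) = 9.114145
Step 2: Project.
Since ||x|| > R, scale = R/||x|| = 2/9.114145 = 0.219439, proj(x) = scale * x
proj(x) = [0.06954, 1.271825, -1.541954]
Step 3: Dot product.
a^T * proj(x) = -4*0.06954 + 0*1.271825 - 1*(-1.541954) = 1.2638


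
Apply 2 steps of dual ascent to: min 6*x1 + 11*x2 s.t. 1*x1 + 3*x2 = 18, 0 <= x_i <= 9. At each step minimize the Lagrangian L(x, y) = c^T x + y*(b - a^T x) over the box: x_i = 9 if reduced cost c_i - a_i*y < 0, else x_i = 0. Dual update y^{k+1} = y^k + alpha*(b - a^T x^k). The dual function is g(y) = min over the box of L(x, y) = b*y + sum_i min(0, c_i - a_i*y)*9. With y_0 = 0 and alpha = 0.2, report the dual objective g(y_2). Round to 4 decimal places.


Dual ascent for LP: min 6*x1 + 11*x2, 1*x1 + 3*x2 = 18, 0 <= x_i <= 9
Step 1: y^k = 0.0, reduced costs: (6.0, 11.0)
  x^k = (0.0, 0.0), subgradient = b - a^T x = 18.0
  y^{k+1} = 0.0 + 0.2*18.0 = 3.6
Step 2: y^k = 3.6, reduced costs: (2.4, 0.2)
  x^k = (0.0, 0.0), subgradient = b - a^T x = 18.0
  y^{k+1} = 3.6 + 0.2*18.0 = 7.2
Dual objective at y_2 = 7.2: reduced costs (-1.2, -10.6), box minimizer x = (9.0, 9.0)
g(y_2) = b*y + (c1 - a1*y)*x1 + (c2 - a2*y)*x2 = 18*7.2 + (-1.2)*9.0 + (-10.6)*9.0 = 129.6 - 10.8 - 95.4 = 23.4


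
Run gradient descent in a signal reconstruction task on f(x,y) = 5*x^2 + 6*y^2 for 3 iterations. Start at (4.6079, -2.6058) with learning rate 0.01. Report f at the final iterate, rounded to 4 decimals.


Gradient descent on f(x,y) = 5*x^2 + 6*y^2.
Starting point: (4.6079, -2.6058), alpha = 0.01
Step 1: grad_x = 2*5*4.6079 = 46.079, grad_y = 2*6*-2.6058 = -31.2696
  x_1 = 4.6079 - 0.01*46.079 = 4.1471
  y_1 = -2.6058 - 0.01*-31.2696 = -2.2931
Step 2: grad_x = 2*5*4.1471 = 41.4711, grad_y = 2*6*-2.2931 = -27.5172
  x_2 = 4.1471 - 0.01*41.4711 = 3.7324
  y_2 = -2.2931 - 0.01*-27.5172 = -2.0179
Step 3: grad_x = 2*5*3.7324 = 37.324, grad_y = 2*6*-2.0179 = -24.2152
  x_3 = 3.7324 - 0.01*37.324 = 3.3592
  y_3 = -2.0179 - 0.01*-24.2152 = -1.7758
f(3.3592, -1.7758) = 5*3.3592^2 + 6*(-1.7758)^2 = 75.3401


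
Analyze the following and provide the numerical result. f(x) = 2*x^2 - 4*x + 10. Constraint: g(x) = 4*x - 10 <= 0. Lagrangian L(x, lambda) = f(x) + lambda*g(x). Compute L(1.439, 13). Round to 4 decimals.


Step 1: Evaluate f(x).
f(1.439) = 2*1.439^2 - 4*1.439 + 10 = 8.3854
Step 2: Evaluate g(x).
g(1.439) = 4*1.439 - 10 = -4.244
Step 3: Compute Lagrangian.
L = 8.3854 + 13*-4.244 = -46.7866


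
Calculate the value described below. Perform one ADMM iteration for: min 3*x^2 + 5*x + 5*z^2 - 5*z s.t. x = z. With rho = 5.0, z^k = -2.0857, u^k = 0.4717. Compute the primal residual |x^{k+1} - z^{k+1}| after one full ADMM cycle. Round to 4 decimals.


ADMM iteration with rho = 5.0, z^k = -2.0857, u^k = 0.4717
Step 1: x-update.
Minimize 3*x^2 + 5*x + (5.0/2)*(x + 2.0857 + 0.4717)^2
FOC: (2*3 + 5.0)*x = -5 + 5.0*(-2.0857 - 0.4717)
x^{k+1} = -1.617
Step 2: z-update.
Minimize 5*z^2 - 5*z + (5.0/2)*(-1.617 - z + 0.4717)^2
FOC: (2*5 + 5.0)*z = 5 + 5.0*(-1.617 + 0.4717)
z^{k+1} = -0.0484
Step 3: u-update.
u^{k+1} = 0.4717 - 1.617 + 0.0484 = -1.0969
Step 4: Primal residual = |-1.617 + 0.0484| = 1.5686


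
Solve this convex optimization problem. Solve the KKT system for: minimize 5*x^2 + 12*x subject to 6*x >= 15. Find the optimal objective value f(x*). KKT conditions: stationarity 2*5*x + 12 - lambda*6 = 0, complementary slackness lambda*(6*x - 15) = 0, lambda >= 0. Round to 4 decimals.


Step 1: Try lambda = 0 (constraint inactive).
x_unc = -12/(2*5) = -1.2
Check: 6*-1.2 = -7.2 < 15 -- violated!
Step 2: Constraint must be active: 6*x = 15
x* = 15/6 = 2.5
lambda = (2*5*2.5 + 12)/6 = 6.1667
Step 3: Compute optimal value.
f(x*) = 5*2.5^2 + 12*2.5 = 61.25


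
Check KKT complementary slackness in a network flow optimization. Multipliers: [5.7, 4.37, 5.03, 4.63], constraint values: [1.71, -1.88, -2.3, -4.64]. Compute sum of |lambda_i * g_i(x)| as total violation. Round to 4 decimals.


KKT complementary slackness check:
lambda_1 * g_1 = 5.7 * 1.71 = 9.747
lambda_2 * g_2 = 4.37 * -1.88 = -8.2156
lambda_3 * g_3 = 5.03 * -2.3 = -11.569
lambda_4 * g_4 = 4.63 * -4.64 = -21.4832
Total violation = 9.747 + 8.2156 + 11.569 + 21.4832 = 51.0148


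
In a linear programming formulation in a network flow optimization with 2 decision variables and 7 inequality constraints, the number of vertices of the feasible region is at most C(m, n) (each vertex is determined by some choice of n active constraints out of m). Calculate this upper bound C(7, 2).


Each vertex corresponds to some choice of n active constraints out of m, so the number of vertices is at most C(m, n) = m! / (n!(m-n)!).
m = 7, n = 2
Numerator: 7 * 6
Denominator: 2! = 2
C(7, 2) = 21


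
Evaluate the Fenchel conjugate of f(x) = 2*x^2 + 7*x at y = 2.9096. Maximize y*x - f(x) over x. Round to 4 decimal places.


f*(y) = sup_x {y*x - a*x^2 - b*x} = sup_x {(y-b)*x - a*x^2}
FOC: (y - b) - 2a*x = 0 => x* = (y - b)/(2a)
x* = (2.9096 - 7)/(2*2) = -1.0226
f*(2.9096) = (y-b)^2/(4a) = (2.9096 - 7)^2/(4*2)
= 16.7314/8 = 2.0914


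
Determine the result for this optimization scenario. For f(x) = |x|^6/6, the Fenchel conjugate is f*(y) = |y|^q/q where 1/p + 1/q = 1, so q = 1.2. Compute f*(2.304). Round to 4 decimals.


The conjugate exponent q satisfies 1/p + 1/q = 1.
p = 6, so q = 6/(6 - 1) = 1.2
|y|^q = 2.304^1.2 = 2.7226
f*(2.304) = 2.7226 / 1.2 = 2.2688


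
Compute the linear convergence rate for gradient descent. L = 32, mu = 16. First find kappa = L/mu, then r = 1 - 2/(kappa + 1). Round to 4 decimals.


Step 1: Compute the condition number.
kappa = L/mu = 32/16 = 2.0
Step 2: Compute the convergence rate.
r = 1 - 2/(kappa + 1) = 1 - 2*mu/(L + mu) = (L - mu)/(L + mu) = 16/48 = 0.3333


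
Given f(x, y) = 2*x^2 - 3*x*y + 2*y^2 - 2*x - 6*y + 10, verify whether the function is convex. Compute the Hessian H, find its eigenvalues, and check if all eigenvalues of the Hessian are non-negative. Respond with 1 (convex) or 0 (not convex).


The Hessian of f(x,y) = 2*x^2 - 3*x*y + 2*y^2 - 2*x - 6*y + 10 is:
H = [[4, -3], [-3, 4]]
Trace = 4 + 4 = 8
Determinant = 4*4 - (-3)^2 = 7
Discriminant = (8)^2 - 4*7 = 36.0
Eigenvalues: lambda_1 = 1.0, lambda_2 = 7.0
The function is convex.

1


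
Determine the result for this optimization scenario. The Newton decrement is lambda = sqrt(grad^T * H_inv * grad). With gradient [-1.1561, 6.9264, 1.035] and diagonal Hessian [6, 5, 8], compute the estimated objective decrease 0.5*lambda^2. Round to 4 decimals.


Step 1: H is diagonal, so H^(-1) * g = [-0.1927, 1.3853, 0.1294].
Step 2: g^T H^(-1) g = sum_i g_i^2 / H_ii
  = (-1.1561)^2/6 + (6.9264)^2/5 + (1.035)^2/8
  = 0.2228 + 9.595 + 0.1339 = 9.9517
Step 3: Objective decrease = 0.5 * g^T H^(-1) g = 4.9758


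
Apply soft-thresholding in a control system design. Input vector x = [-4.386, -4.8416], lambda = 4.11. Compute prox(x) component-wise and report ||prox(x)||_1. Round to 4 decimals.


Soft-thresholding with lambda = 4.11:
prox(-4.386) = sign(-4.386)*max(|-4.386| - 4.11, 0) = -0.276
prox(-4.8416) = sign(-4.8416)*max(|-4.8416| - 4.11, 0) = -0.7316
prox(x) = [-0.276, -0.7316]
||prox(x)||_1 = 0.276 + 0.7316 = 1.0076


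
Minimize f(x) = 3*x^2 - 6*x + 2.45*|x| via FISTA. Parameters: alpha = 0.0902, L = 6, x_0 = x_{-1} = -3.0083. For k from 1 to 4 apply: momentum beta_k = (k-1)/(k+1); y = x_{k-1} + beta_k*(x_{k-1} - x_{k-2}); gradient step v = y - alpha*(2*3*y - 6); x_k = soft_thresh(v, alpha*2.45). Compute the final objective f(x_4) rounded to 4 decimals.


FISTA on f(x) = 3*x^2 - 6*x + 2.45*|x|
L = 6, alpha = 0.0902
Iteration 1: beta = 0.0, y = -3.0083 + 0.0*(-3.0083 + 3.0083) = -3.0083
  grad(y) = -24.0498, v = y - alpha*grad = -0.839
  prox(v) = soft_thresh(-0.839, 0.221) = -0.618
Iteration 2: beta = 0.3333, y = -0.618 + 0.3333*(-0.618 + 3.0083) = 0.1787
  grad(y) = -4.9275, v = y - alpha*grad = 0.6232
  prox(v) = soft_thresh(0.6232, 0.221) = 0.4022
Iteration 3: beta = 0.5, y = 0.4022 + 0.5*(0.4022 + 0.618) = 0.9123
  grad(y) = -0.526, v = y - alpha*grad = 0.9598
  prox(v) = soft_thresh(0.9598, 0.221) = 0.7388
Iteration 4: beta = 0.6, y = 0.7388 + 0.6*(0.7388 - 0.4022) = 0.9407
  grad(y) = -0.3556, v = y - alpha*grad = 0.9728
  prox(v) = soft_thresh(0.9728, 0.221) = 0.7518
f(x_4) = 3*0.7518^2 - 6*0.7518 + 2.45*|0.7518| = -0.9733


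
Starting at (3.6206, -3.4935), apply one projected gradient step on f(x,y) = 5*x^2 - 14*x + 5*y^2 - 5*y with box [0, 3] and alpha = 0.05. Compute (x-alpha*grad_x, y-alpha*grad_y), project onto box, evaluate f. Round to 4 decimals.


Step 1: Compute gradient at (3.6206, -3.4935).
grad_x = 2*5*3.6206 - 14 = 22.206
grad_y = 2*5*-3.4935 - 5 = -39.935
Step 2: Gradient step.
x_raw = 3.6206 - 0.05*22.206 = 2.5103
y_raw = -3.4935 - 0.05*-39.935 = -1.4968
Step 3: Project onto [0, 3].
x_proj = clip(2.5103) = 2.5103
y_proj = clip(-1.4968) = 0.0
Step 4: Evaluate f.
f(2.5103, 0.0) = -3.6362


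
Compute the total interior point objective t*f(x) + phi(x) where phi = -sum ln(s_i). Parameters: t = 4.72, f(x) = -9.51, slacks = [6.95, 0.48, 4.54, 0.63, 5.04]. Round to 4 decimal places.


Step 1: Compute log-barrier.
ln values: [1.9387, -0.734, 1.5129, -0.462, 1.6174]
phi = -(1.9387 - 0.734 + 1.5129 - 0.462 + 1.6174) = -3.8731
Step 2: Compute augmented objective.
t*f(x) = 4.72*-9.51 = -44.8872
Total = -44.8872 - 3.8731 = -48.7603


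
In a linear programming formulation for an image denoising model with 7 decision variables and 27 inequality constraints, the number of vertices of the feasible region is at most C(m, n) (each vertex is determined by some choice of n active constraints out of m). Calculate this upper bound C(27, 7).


Each vertex corresponds to some choice of n active constraints out of m, so the number of vertices is at most C(m, n) = m! / (n!(m-n)!).
m = 27, n = 7
Numerator: 27 * 26 * 25 * 24 * 23 * 22 * 21
Denominator: 7! = 5040
C(27, 7) = 888030


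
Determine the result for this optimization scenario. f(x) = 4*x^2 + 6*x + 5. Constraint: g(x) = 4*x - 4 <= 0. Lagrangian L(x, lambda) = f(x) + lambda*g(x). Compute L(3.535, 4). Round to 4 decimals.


Step 1: Evaluate f(x).
f(3.535) = 4*3.535^2 + 6*3.535 + 5 = 76.1949
Step 2: Evaluate g(x).
g(3.535) = 4*3.535 - 4 = 10.14
Step 3: Compute Lagrangian.
L = 76.1949 + 4*10.14 = 116.7549


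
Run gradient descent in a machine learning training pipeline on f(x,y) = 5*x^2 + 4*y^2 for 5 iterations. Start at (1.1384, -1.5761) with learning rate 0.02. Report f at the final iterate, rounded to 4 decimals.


Gradient descent on f(x,y) = 5*x^2 + 4*y^2.
Starting point: (1.1384, -1.5761), alpha = 0.02
Step 1: grad_x = 2*5*1.1384 = 11.384, grad_y = 2*4*-1.5761 = -12.6088
  x_1 = 1.1384 - 0.02*11.384 = 0.9107
  y_1 = -1.5761 - 0.02*-12.6088 = -1.3239
Step 2: grad_x = 2*5*0.9107 = 9.1072, grad_y = 2*4*-1.3239 = -10.5914
  x_2 = 0.9107 - 0.02*9.1072 = 0.7286
  y_2 = -1.3239 - 0.02*-10.5914 = -1.1121
Step 3: grad_x = 2*5*0.7286 = 7.2858, grad_y = 2*4*-1.1121 = -8.8968
  x_3 = 0.7286 - 0.02*7.2858 = 0.5829
  y_3 = -1.1121 - 0.02*-8.8968 = -0.9342
Step 4: grad_x = 2*5*0.5829 = 5.8286, grad_y = 2*4*-0.9342 = -7.4733
  x_4 = 0.5829 - 0.02*5.8286 = 0.4663
  y_4 = -0.9342 - 0.02*-7.4733 = -0.7847
Step 5: grad_x = 2*5*0.4663 = 4.6629, grad_y = 2*4*-0.7847 = -6.2776
  x_5 = 0.4663 - 0.02*4.6629 = 0.373
  y_5 = -0.7847 - 0.02*-6.2776 = -0.6591
f(0.373, -0.6591) = 5*0.373^2 + 4*(-0.6591)^2 = 2.4336


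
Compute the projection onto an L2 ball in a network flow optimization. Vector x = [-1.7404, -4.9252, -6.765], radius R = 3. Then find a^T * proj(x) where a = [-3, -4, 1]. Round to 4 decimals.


Step 1: Compute ||x|| (intermediates to 6 decimals).
||x|| = sqrt((-1.7404)^2 + (-4.9252)^2 + (-6.765)^2) = 8.547035
Step 2: Project.
Since ||x|| > R, scale = R/||x|| = 3/8.547035 = 0.350999, proj(x) = scale * x
proj(x) = [-0.610879, -1.72874, -2.374508]
Step 3: Dot product.
a^T * proj(x) = -3*(-0.610879) - 4*(-1.72874) + 1*(-2.374508) = 6.3731


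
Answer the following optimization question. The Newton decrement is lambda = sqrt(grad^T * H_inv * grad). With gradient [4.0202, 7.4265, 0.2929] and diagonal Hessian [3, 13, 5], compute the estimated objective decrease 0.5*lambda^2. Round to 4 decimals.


Step 1: H is diagonal, so H^(-1) * g = [1.3401, 0.5713, 0.0586].
Step 2: g^T H^(-1) g = sum_i g_i^2 / H_ii
  = (4.0202)^2/3 + (7.4265)^2/13 + (0.2929)^2/5
  = 5.3873 + 4.2425 + 0.0172 = 9.647
Step 3: Objective decrease = 0.5 * g^T H^(-1) g = 4.8235


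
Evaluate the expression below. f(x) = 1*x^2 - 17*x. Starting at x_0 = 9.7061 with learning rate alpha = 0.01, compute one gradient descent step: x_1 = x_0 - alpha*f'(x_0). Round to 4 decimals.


We compute the gradient at x_0 and apply the update.
f'(x) = 2*x - 17
f'(9.7061) = 2*9.7061 - 17 = 2.4122
x_1 = 9.7061 - 0.01*2.4122 = 9.682


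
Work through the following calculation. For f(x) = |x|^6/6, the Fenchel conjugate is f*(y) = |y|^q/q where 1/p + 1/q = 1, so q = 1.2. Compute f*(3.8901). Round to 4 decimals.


The conjugate exponent q satisfies 1/p + 1/q = 1.
p = 6, so q = 6/(6 - 1) = 1.2
|y|^q = 3.8901^1.2 = 5.1045
f*(3.8901) = 5.1045 / 1.2 = 4.2537


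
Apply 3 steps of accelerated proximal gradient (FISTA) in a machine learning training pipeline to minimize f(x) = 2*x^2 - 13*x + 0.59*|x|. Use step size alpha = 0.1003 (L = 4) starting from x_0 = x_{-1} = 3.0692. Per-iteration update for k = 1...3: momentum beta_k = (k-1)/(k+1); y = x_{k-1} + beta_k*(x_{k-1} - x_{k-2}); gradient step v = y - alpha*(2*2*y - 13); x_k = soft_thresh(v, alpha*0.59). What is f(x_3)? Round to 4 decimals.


FISTA on f(x) = 2*x^2 - 13*x + 0.59*|x|
L = 4, alpha = 0.1003
Iteration 1: beta = 0.0, y = 3.0692 + 0.0*(3.0692 - 3.0692) = 3.0692
  grad(y) = -0.7232, v = y - alpha*grad = 3.1417
  prox(v) = soft_thresh(3.1417, 0.0592) = 3.0826
Iteration 2: beta = 0.3333, y = 3.0826 + 0.3333*(3.0826 - 3.0692) = 3.087
  grad(y) = -0.6519, v = y - alpha*grad = 3.1524
  prox(v) = soft_thresh(3.1524, 0.0592) = 3.0932
Iteration 3: beta = 0.5, y = 3.0932 + 0.5*(3.0932 - 3.0826) = 3.0986
  grad(y) = -0.6058, v = y - alpha*grad = 3.1593
  prox(v) = soft_thresh(3.1593, 0.0592) = 3.1001
f(x_3) = 2*3.1001^2 - 13*3.1001 + 0.59*|3.1001| = -19.251


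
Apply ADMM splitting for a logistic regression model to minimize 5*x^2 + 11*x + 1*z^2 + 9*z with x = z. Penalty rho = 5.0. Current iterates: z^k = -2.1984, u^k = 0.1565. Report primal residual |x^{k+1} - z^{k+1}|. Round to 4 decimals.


ADMM iteration with rho = 5.0, z^k = -2.1984, u^k = 0.1565
Step 1: x-update.
Minimize 5*x^2 + 11*x + (5.0/2)*(x + 2.1984 + 0.1565)^2
FOC: (2*5 + 5.0)*x = -11 + 5.0*(-2.1984 - 0.1565)
x^{k+1} = -1.5183
Step 2: z-update.
Minimize 1*z^2 + 9*z + (5.0/2)*(-1.5183 - z + 0.1565)^2
FOC: (2*1 + 5.0)*z = -9 + 5.0*(-1.5183 + 0.1565)
z^{k+1} = -2.2584
Step 3: u-update.
u^{k+1} = 0.1565 - 1.5183 + 2.2584 = 0.8966
Step 4: Primal residual = |-1.5183 + 2.2584| = 0.7401


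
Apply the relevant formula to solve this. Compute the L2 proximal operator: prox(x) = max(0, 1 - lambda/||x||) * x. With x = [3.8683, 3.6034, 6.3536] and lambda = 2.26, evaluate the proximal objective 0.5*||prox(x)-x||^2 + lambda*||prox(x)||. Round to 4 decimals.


Step 1: Compute ||x||.
||x|| = 8.2654
Step 2: Compute scaling factor.
scale = max(0, 1 - 2.26/8.2654) = 0.7266
Step 3: prox(x) = [2.8106, 2.6181, 4.6163]
||prox(x)|| = 6.0054
Step 4: Proximal objective.
0.5*||prox-x||^2 = 2.5538
lambda*||prox|| = 13.5722
Total = 16.126


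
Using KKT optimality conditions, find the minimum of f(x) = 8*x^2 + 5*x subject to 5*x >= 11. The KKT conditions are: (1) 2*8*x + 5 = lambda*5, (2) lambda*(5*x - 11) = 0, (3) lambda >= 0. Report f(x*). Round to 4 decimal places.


Step 1: Try lambda = 0 (constraint inactive).
x_unc = -5/(2*8) = -0.3125
Check: 5*-0.3125 = -1.5625 < 11 -- violated!
Step 2: Constraint must be active: 5*x = 11
x* = 11/5 = 2.2
lambda = (2*8*2.2 + 5)/5 = 8.04
Step 3: Compute optimal value.
f(x*) = 8*2.2^2 + 5*2.2 = 49.72


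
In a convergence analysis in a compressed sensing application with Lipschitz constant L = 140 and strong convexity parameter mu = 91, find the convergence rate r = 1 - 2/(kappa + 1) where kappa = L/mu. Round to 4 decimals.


Step 1: Compute the condition number.
kappa = L/mu = 140/91 = 1.5385
Step 2: Compute the convergence rate.
r = 1 - 2/(kappa + 1) = 1 - 2*mu/(L + mu) = (L - mu)/(L + mu) = 49/231 = 0.2121


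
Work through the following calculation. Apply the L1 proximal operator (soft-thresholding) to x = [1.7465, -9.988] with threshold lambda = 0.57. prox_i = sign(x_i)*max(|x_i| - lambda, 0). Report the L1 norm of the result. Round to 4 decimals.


Soft-thresholding with lambda = 0.57:
prox(1.7465) = sign(1.7465)*max(|1.7465| - 0.57, 0) = 1.1765
prox(-9.988) = sign(-9.988)*max(|-9.988| - 0.57, 0) = -9.418
prox(x) = [1.1765, -9.418]
||prox(x)||_1 = 1.1765 + 9.418 = 10.5945


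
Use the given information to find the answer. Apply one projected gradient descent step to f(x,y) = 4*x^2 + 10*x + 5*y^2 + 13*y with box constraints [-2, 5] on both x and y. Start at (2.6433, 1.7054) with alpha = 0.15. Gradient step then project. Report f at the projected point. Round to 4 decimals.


Step 1: Compute gradient at (2.6433, 1.7054).
grad_x = 2*4*2.6433 + 10 = 31.1464
grad_y = 2*5*1.7054 + 13 = 30.054
Step 2: Gradient step.
x_raw = 2.6433 - 0.15*31.1464 = -2.0287
y_raw = 1.7054 - 0.15*30.054 = -2.8027
Step 3: Project onto [-2, 5].
x_proj = clip(-2.0287) = -2.0
y_proj = clip(-2.8027) = -2.0
Step 4: Evaluate f.
f(-2.0, -2.0) = -10.0


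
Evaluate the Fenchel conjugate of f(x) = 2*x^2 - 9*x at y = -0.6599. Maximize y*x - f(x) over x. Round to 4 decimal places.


f*(y) = sup_x {y*x - a*x^2 - b*x} = sup_x {(y-b)*x - a*x^2}
FOC: (y - b) - 2a*x = 0 => x* = (y - b)/(2a)
x* = (-0.6599 + 9)/(2*2) = 2.085
f*(-0.6599) = (y-b)^2/(4a) = (-0.6599 + 9)^2/(4*2)
= 69.5573/8 = 8.6947


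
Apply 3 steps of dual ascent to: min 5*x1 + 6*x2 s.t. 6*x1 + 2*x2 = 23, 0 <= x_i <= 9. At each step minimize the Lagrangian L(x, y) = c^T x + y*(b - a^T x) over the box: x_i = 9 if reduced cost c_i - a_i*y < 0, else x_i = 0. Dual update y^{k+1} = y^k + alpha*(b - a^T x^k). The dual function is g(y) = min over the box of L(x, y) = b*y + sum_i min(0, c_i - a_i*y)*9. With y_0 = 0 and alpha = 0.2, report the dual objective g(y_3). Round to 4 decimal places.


Dual ascent for LP: min 5*x1 + 6*x2, 6*x1 + 2*x2 = 23, 0 <= x_i <= 9
Step 1: y^k = 0.0, reduced costs: (5.0, 6.0)
  x^k = (0.0, 0.0), subgradient = b - a^T x = 23.0
  y^{k+1} = 0.0 + 0.2*23.0 = 4.6
Step 2: y^k = 4.6, reduced costs: (-22.6, -3.2)
  x^k = (9.0, 9.0), subgradient = b - a^T x = -49.0
  y^{k+1} = 4.6 + 0.2*-49.0 = -5.2
Step 3: y^k = -5.2, reduced costs: (36.2, 16.4)
  x^k = (0.0, 0.0), subgradient = b - a^T x = 23.0
  y^{k+1} = -5.2 + 0.2*23.0 = -0.6
Dual objective at y_3 = -0.6: reduced costs (8.6, 7.2), box minimizer x = (0.0, 0.0)
g(y_3) = b*y + (c1 - a1*y)*x1 + (c2 - a2*y)*x2 = 23*(-0.6) + 8.6*0.0 + 7.2*0.0 = -13.8 + 0.0 + 0.0 = -13.8


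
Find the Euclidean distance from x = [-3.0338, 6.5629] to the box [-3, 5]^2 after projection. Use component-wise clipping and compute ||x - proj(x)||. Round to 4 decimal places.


Project each component onto [-3, 5].
clip(-3.0338) = -3.0, clip(6.5629) = 5.0
Projection = [-3.0, 5.0]
Squared diffs: [0.0011, 2.4427]
Distance = sqrt(2.4438) = 1.5633


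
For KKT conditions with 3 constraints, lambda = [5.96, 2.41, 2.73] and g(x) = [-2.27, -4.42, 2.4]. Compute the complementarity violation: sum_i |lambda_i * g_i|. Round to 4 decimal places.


KKT complementary slackness check:
lambda_1 * g_1 = 5.96 * -2.27 = -13.5292
lambda_2 * g_2 = 2.41 * -4.42 = -10.6522
lambda_3 * g_3 = 2.73 * 2.4 = 6.552
Total violation = 13.5292 + 10.6522 + 6.552 = 30.7334


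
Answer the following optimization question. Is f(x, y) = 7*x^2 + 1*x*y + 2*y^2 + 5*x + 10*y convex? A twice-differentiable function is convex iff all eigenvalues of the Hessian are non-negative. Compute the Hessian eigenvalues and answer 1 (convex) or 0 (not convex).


The Hessian of f(x,y) = 7*x^2 + 1*x*y + 2*y^2 + 5*x + 10*y is:
H = [[14, 1], [1, 4]]
Trace = 14 + 4 = 18
Determinant = 14*4 - (1)^2 = 55
Discriminant = (18)^2 - 4*55 = 104.0
Eigenvalues: lambda_1 = 3.901, lambda_2 = 14.099
The function is convex.

1


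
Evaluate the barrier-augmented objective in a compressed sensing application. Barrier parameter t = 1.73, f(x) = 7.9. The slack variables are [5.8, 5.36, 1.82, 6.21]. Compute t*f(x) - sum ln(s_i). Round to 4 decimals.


Step 1: Compute log-barrier.
ln values: [1.7579, 1.679, 0.5988, 1.8262]
phi = -(1.7579 + 1.679 + 0.5988 + 1.8262) = -5.8618
Step 2: Compute augmented objective.
t*f(x) = 1.73*7.9 = 13.667
Total = 13.667 - 5.8618 = 7.8052


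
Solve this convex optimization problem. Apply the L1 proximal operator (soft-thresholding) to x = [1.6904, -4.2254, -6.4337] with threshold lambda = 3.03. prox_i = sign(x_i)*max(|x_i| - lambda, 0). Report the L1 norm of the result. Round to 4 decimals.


Soft-thresholding with lambda = 3.03:
prox(1.6904) = sign(1.6904)*max(|1.6904| - 3.03, 0) = 0.0
prox(-4.2254) = sign(-4.2254)*max(|-4.2254| - 3.03, 0) = -1.1954
prox(-6.4337) = sign(-6.4337)*max(|-6.4337| - 3.03, 0) = -3.4037
prox(x) = [0.0, -1.1954, -3.4037]
||prox(x)||_1 = 0.0 + 1.1954 + 3.4037 = 4.5991


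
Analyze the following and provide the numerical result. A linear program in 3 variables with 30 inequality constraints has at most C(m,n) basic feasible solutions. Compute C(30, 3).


Each vertex corresponds to some choice of n active constraints out of m, so the number of vertices is at most C(m, n) = m! / (n!(m-n)!).
m = 30, n = 3
Numerator: 30 * 29 * 28
Denominator: 3! = 6
C(30, 3) = 4060


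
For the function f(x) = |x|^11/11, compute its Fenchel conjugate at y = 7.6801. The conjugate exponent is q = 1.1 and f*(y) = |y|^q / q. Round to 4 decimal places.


The conjugate exponent q satisfies 1/p + 1/q = 1.
p = 11, so q = 11/(11 - 1) = 1.1
|y|^q = 7.6801^1.1 = 9.4168
f*(7.6801) = 9.4168 / 1.1 = 8.5607


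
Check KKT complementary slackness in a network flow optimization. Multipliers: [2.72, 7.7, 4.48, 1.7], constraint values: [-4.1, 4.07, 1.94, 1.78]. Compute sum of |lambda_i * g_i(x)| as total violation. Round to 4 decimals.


KKT complementary slackness check:
lambda_1 * g_1 = 2.72 * -4.1 = -11.152
lambda_2 * g_2 = 7.7 * 4.07 = 31.339
lambda_3 * g_3 = 4.48 * 1.94 = 8.6912
lambda_4 * g_4 = 1.7 * 1.78 = 3.026
Total violation = 11.152 + 31.339 + 8.6912 + 3.026 = 54.2082


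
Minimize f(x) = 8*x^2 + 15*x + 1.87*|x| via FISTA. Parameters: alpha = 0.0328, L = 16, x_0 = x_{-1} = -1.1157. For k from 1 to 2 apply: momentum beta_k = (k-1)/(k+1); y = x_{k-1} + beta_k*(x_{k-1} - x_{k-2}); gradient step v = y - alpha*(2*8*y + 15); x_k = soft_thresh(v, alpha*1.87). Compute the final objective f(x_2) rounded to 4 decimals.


FISTA on f(x) = 8*x^2 + 15*x + 1.87*|x|
L = 16, alpha = 0.0328
Iteration 1: beta = 0.0, y = -1.1157 + 0.0*(-1.1157 + 1.1157) = -1.1157
  grad(y) = -2.8512, v = y - alpha*grad = -1.0222
  prox(v) = soft_thresh(-1.0222, 0.0613) = -0.9608
Iteration 2: beta = 0.3333, y = -0.9608 + 0.3333*(-0.9608 + 1.1157) = -0.9092
  grad(y) = 0.4524, v = y - alpha*grad = -0.9241
  prox(v) = soft_thresh(-0.9241, 0.0613) = -0.8627
f(x_2) = 8*(-0.8627)^2 + 15*(-0.8627) + 1.87*|-0.8627| = -5.3732


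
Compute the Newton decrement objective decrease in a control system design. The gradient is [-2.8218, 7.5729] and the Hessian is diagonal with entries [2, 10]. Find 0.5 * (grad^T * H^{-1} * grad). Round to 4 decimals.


Step 1: H is diagonal, so H^(-1) * g = [-1.4109, 0.7573].
Step 2: g^T H^(-1) g = sum_i g_i^2 / H_ii
  = (-2.8218)^2/2 + (7.5729)^2/10
  = 3.9813 + 5.7349 = 9.7162
Step 3: Objective decrease = 0.5 * g^T H^(-1) g = 4.8581


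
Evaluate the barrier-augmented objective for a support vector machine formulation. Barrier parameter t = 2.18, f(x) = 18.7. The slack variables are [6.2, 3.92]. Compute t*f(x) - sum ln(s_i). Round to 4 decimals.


Step 1: Compute log-barrier.
ln values: [1.8245, 1.3661]
phi = -(1.8245 + 1.3661) = -3.1906
Step 2: Compute augmented objective.
t*f(x) = 2.18*18.7 = 40.766
Total = 40.766 - 3.1906 = 37.5754


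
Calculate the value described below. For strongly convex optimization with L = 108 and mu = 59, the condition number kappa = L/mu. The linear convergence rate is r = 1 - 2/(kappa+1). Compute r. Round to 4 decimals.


Step 1: Compute the condition number.
kappa = L/mu = 108/59 = 1.8305
Step 2: Compute the convergence rate.
r = 1 - 2/(kappa + 1) = 1 - 2*mu/(L + mu) = (L - mu)/(L + mu) = 49/167 = 0.2934


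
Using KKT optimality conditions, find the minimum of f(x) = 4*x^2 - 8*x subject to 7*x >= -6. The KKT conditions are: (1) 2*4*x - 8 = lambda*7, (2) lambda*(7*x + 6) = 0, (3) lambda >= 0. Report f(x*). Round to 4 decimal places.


Step 1: Try lambda = 0 (constraint inactive).
Stationarity: 2*4*x - 8 = 0
x* = 8/(2*4) = 1.0
Check constraint: 7*1.0 = 7.0 >= -6 -- satisfied.
Step 2: Compute optimal value.
f(x*) = 4*1.0^2 - 8*1.0 = -4.0


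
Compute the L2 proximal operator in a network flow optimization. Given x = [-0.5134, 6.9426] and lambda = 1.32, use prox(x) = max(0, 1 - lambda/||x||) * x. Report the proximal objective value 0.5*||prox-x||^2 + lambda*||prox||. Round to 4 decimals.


Step 1: Compute ||x||.
||x|| = 6.9616
Step 2: Compute scaling factor.
scale = max(0, 1 - 1.32/6.9616) = 0.8104
Step 3: prox(x) = [-0.4161, 5.6262]
||prox(x)|| = 5.6416
Step 4: Proximal objective.
0.5*||prox-x||^2 = 0.8712
lambda*||prox|| = 7.4469
Total = 8.3181


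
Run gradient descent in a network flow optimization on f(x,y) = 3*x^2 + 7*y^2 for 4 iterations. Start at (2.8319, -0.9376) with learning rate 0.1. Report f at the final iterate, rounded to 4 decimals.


Gradient descent on f(x,y) = 3*x^2 + 7*y^2.
Starting point: (2.8319, -0.9376), alpha = 0.1
Step 1: grad_x = 2*3*2.8319 = 16.9914, grad_y = 2*7*-0.9376 = -13.1264
  x_1 = 2.8319 - 0.1*16.9914 = 1.1328
  y_1 = -0.9376 - 0.1*-13.1264 = 0.375
Step 2: grad_x = 2*3*1.1328 = 6.7966, grad_y = 2*7*0.375 = 5.2506
  x_2 = 1.1328 - 0.1*6.7966 = 0.4531
  y_2 = 0.375 - 0.1*5.2506 = -0.15
Step 3: grad_x = 2*3*0.4531 = 2.7186, grad_y = 2*7*-0.15 = -2.1002
  x_3 = 0.4531 - 0.1*2.7186 = 0.1812
  y_3 = -0.15 - 0.1*-2.1002 = 0.06
Step 4: grad_x = 2*3*0.1812 = 1.0874, grad_y = 2*7*0.06 = 0.8401
  x_4 = 0.1812 - 0.1*1.0874 = 0.0725
  y_4 = 0.06 - 0.1*0.8401 = -0.024
f(0.0725, -0.024) = 3*0.0725^2 + 7*(-0.024)^2 = 0.0198


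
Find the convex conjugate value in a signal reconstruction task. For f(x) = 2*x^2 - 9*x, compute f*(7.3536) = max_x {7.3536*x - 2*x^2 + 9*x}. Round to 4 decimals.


f*(y) = sup_x {y*x - a*x^2 - b*x} = sup_x {(y-b)*x - a*x^2}
FOC: (y - b) - 2a*x = 0 => x* = (y - b)/(2a)
x* = (7.3536 + 9)/(2*2) = 4.0884
f*(7.3536) = (y-b)^2/(4a) = (7.3536 + 9)^2/(4*2)
= 267.4402/8 = 33.43


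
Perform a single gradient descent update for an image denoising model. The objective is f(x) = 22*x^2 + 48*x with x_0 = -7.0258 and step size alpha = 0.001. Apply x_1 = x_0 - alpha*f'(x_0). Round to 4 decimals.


We compute the gradient at x_0 and apply the update.
f'(x) = 44*x + 48
f'(-7.0258) = 44*-7.0258 + 48 = -261.1352
x_1 = -7.0258 - 0.001*-261.1352 = -6.7647


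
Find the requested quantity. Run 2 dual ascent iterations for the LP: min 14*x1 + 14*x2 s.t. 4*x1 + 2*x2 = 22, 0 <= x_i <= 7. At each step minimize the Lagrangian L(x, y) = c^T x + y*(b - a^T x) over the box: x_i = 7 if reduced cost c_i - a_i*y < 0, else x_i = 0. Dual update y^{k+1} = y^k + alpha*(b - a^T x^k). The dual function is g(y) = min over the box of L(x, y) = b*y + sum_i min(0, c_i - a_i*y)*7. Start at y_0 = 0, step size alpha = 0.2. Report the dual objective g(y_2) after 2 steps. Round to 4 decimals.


Dual ascent for LP: min 14*x1 + 14*x2, 4*x1 + 2*x2 = 22, 0 <= x_i <= 7
Step 1: y^k = 0.0, reduced costs: (14.0, 14.0)
  x^k = (0.0, 0.0), subgradient = b - a^T x = 22.0
  y^{k+1} = 0.0 + 0.2*22.0 = 4.4
Step 2: y^k = 4.4, reduced costs: (-3.6, 5.2)
  x^k = (7.0, 0.0), subgradient = b - a^T x = -6.0
  y^{k+1} = 4.4 + 0.2*-6.0 = 3.2
Dual objective at y_2 = 3.2: reduced costs (1.2, 7.6), box minimizer x = (0.0, 0.0)
g(y_2) = b*y + (c1 - a1*y)*x1 + (c2 - a2*y)*x2 = 22*3.2 + 1.2*0.0 + 7.6*0.0 = 70.4 + 0.0 + 0.0 = 70.4


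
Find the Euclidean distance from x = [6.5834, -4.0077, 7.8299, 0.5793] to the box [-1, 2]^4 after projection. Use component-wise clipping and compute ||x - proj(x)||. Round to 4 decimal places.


Project each component onto [-1, 2].
clip(6.5834) = 2.0, clip(-4.0077) = -1.0, clip(7.8299) = 2.0, clip(0.5793) = 0.5793
Projection = [2.0, -1.0, 2.0, 0.5793]
Squared diffs: [21.0076, 9.0463, 33.9877, 0.0]
Distance = sqrt(64.0416) = 8.0026


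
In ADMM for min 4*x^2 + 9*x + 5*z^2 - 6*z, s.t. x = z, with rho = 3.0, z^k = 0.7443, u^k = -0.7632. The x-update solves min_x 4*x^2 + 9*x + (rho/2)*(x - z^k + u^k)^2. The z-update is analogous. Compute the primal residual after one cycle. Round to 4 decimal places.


ADMM iteration with rho = 3.0, z^k = 0.7443, u^k = -0.7632
Step 1: x-update.
Minimize 4*x^2 + 9*x + (3.0/2)*(x - 0.7443 - 0.7632)^2
FOC: (2*4 + 3.0)*x = -9 + 3.0*(0.7443 + 0.7632)
x^{k+1} = -0.407
Step 2: z-update.
Minimize 5*z^2 - 6*z + (3.0/2)*(-0.407 - z - 0.7632)^2
FOC: (2*5 + 3.0)*z = 6 + 3.0*(-0.407 - 0.7632)
z^{k+1} = 0.1915
Step 3: u-update.
u^{k+1} = -0.7632 - 0.407 - 0.1915 = -1.3617
Step 4: Primal residual = |-0.407 - 0.1915| = 0.5985


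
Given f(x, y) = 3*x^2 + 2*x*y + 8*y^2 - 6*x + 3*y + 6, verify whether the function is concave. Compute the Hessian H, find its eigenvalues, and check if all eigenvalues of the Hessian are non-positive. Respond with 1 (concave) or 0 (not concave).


The Hessian of f(x,y) = 3*x^2 + 2*x*y + 8*y^2 - 6*x + 3*y + 6 is:
H = [[6, 2], [2, 16]]
Trace = 6 + 16 = 22
Determinant = 6*16 - (2)^2 = 92
Discriminant = (22)^2 - 4*92 = 116.0
Eigenvalues: lambda_1 = 5.6148, lambda_2 = 16.3852
The function is not concave.

0


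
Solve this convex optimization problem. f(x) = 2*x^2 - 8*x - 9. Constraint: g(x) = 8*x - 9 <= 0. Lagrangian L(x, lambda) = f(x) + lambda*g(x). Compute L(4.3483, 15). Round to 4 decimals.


Step 1: Evaluate f(x).
f(4.3483) = 2*4.3483^2 - 8*4.3483 - 9 = -5.971
Step 2: Evaluate g(x).
g(4.3483) = 8*4.3483 - 9 = 25.7864
Step 3: Compute Lagrangian.
L = -5.971 + 15*25.7864 = 380.825


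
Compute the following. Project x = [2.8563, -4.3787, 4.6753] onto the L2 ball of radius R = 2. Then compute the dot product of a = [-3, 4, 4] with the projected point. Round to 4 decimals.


Step 1: Compute ||x|| (intermediates to 6 decimals).
||x|| = sqrt(2.8563^2 + (-4.3787)^2 + 4.6753^2) = 7.013551
Step 2: Project.
Since ||x|| > R, scale = R/||x|| = 2/7.013551 = 0.285162, proj(x) = scale * x
proj(x) = [0.814508, -1.248639, 1.333218]
Step 3: Dot product.
a^T * proj(x) = -3*0.814508 + 4*(-1.248639) + 4*1.333218 = -2.1052


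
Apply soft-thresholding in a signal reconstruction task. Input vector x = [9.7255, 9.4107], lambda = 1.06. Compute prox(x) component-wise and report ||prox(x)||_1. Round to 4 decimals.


Soft-thresholding with lambda = 1.06:
prox(9.7255) = sign(9.7255)*max(|9.7255| - 1.06, 0) = 8.6655
prox(9.4107) = sign(9.4107)*max(|9.4107| - 1.06, 0) = 8.3507
prox(x) = [8.6655, 8.3507]
||prox(x)||_1 = 8.6655 + 8.3507 = 17.0162


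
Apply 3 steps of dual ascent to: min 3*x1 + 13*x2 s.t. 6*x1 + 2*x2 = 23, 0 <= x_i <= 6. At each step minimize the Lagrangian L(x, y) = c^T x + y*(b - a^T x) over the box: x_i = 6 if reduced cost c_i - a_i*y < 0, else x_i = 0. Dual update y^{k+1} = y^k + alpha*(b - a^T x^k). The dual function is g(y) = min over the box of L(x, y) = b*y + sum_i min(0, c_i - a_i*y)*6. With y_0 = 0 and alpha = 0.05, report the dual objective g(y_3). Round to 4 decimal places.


Dual ascent for LP: min 3*x1 + 13*x2, 6*x1 + 2*x2 = 23, 0 <= x_i <= 6
Step 1: y^k = 0.0, reduced costs: (3.0, 13.0)
  x^k = (0.0, 0.0), subgradient = b - a^T x = 23.0
  y^{k+1} = 0.0 + 0.05*23.0 = 1.15
Step 2: y^k = 1.15, reduced costs: (-3.9, 10.7)
  x^k = (6.0, 0.0), subgradient = b - a^T x = -13.0
  y^{k+1} = 1.15 + 0.05*-13.0 = 0.5
Step 3: y^k = 0.5, reduced costs: (0.0, 12.0)
  x^k = (0.0, 0.0), subgradient = b - a^T x = 23.0
  y^{k+1} = 0.5 + 0.05*23.0 = 1.65
Dual objective at y_3 = 1.65: reduced costs (-6.9, 9.7), box minimizer x = (6.0, 0.0)
g(y_3) = b*y + (c1 - a1*y)*x1 + (c2 - a2*y)*x2 = 23*1.65 + (-6.9)*6.0 + 9.7*0.0 = 37.95 - 41.4 + 0.0 = -3.45


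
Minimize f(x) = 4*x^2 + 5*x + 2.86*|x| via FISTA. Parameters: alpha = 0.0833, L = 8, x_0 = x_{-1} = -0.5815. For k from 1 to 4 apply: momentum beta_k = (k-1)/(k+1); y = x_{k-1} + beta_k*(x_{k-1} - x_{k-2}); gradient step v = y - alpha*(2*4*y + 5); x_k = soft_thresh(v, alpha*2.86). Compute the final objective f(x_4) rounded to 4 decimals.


FISTA on f(x) = 4*x^2 + 5*x + 2.86*|x|
L = 8, alpha = 0.0833
Iteration 1: beta = 0.0, y = -0.5815 + 0.0*(-0.5815 + 0.5815) = -0.5815
  grad(y) = 0.348, v = y - alpha*grad = -0.6105
  prox(v) = soft_thresh(-0.6105, 0.2382) = -0.3723
Iteration 2: beta = 0.3333, y = -0.3723 + 0.3333*(-0.3723 + 0.5815) = -0.3025
  grad(y) = 2.58, v = y - alpha*grad = -0.5174
  prox(v) = soft_thresh(-0.5174, 0.2382) = -0.2792
Iteration 3: beta = 0.5, y = -0.2792 + 0.5*(-0.2792 + 0.3723) = -0.2326
  grad(y) = 3.1389, v = y - alpha*grad = -0.4941
  prox(v) = soft_thresh(-0.4941, 0.2382) = -0.2559
Iteration 4: beta = 0.6, y = -0.2559 + 0.6*(-0.2559 + 0.2792) = -0.2419
  grad(y) = 3.0649, v = y - alpha*grad = -0.4972
  prox(v) = soft_thresh(-0.4972, 0.2382) = -0.259
f(x_4) = 4*(-0.259)^2 + 5*(-0.259) + 2.86*|-0.259| = -0.2859


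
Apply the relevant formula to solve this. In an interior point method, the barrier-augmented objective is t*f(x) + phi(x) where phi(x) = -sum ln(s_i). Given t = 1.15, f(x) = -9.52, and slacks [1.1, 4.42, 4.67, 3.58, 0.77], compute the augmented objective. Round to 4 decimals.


Step 1: Compute log-barrier.
ln values: [0.0953, 1.4861, 1.5412, 1.2754, -0.2614]
phi = -(0.0953 + 1.4861 + 1.5412 + 1.2754 - 0.2614) = -4.1366
Step 2: Compute augmented objective.
t*f(x) = 1.15*-9.52 = -10.948
Total = -10.948 - 4.1366 = -15.0846


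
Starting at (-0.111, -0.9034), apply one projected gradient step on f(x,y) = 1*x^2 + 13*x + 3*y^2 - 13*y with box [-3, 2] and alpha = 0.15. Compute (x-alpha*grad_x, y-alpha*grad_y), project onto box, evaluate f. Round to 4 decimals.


Step 1: Compute gradient at (-0.111, -0.9034).
grad_x = 2*1*-0.111 + 13 = 12.778
grad_y = 2*3*-0.9034 - 13 = -18.4204
Step 2: Gradient step.
x_raw = -0.111 - 0.15*12.778 = -2.0277
y_raw = -0.9034 - 0.15*-18.4204 = 1.8597
Step 3: Project onto [-3, 2].
x_proj = clip(-2.0277) = -2.0277
y_proj = clip(1.8597) = 1.8597
Step 4: Evaluate f.
f(-2.0277, 1.8597) = -36.0491


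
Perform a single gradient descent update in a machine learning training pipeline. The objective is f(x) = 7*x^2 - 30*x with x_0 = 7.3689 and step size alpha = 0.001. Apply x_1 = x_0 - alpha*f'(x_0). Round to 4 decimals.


We compute the gradient at x_0 and apply the update.
f'(x) = 14*x - 30
f'(7.3689) = 14*7.3689 - 30 = 73.1646
x_1 = 7.3689 - 0.001*73.1646 = 7.2957


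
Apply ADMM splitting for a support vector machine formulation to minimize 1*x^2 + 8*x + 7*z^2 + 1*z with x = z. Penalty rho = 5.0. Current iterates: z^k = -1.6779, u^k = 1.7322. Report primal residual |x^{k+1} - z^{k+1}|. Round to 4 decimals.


ADMM iteration with rho = 5.0, z^k = -1.6779, u^k = 1.7322
Step 1: x-update.
Minimize 1*x^2 + 8*x + (5.0/2)*(x + 1.6779 + 1.7322)^2
FOC: (2*1 + 5.0)*x = -8 + 5.0*(-1.6779 - 1.7322)
x^{k+1} = -3.5786
Step 2: z-update.
Minimize 7*z^2 + 1*z + (5.0/2)*(-3.5786 - z + 1.7322)^2
FOC: (2*7 + 5.0)*z = -1 + 5.0*(-3.5786 + 1.7322)
z^{k+1} = -0.5385
Step 3: u-update.
u^{k+1} = 1.7322 - 3.5786 + 0.5385 = -1.3079
Step 4: Primal residual = |-3.5786 + 0.5385| = 3.0401


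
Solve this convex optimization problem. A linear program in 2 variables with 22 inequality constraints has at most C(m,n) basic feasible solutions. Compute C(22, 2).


Each vertex corresponds to some choice of n active constraints out of m, so the number of vertices is at most C(m, n) = m! / (n!(m-n)!).
m = 22, n = 2
Numerator: 22 * 21
Denominator: 2! = 2
C(22, 2) = 231
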